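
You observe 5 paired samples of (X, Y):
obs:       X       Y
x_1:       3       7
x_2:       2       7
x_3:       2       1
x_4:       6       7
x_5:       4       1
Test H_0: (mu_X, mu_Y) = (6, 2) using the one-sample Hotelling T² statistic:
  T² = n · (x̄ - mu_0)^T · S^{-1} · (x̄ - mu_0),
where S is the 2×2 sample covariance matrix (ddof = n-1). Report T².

Step 1 — sample mean vector:
  mean(X) = (3 + 2 + 2 + 6 + 4) / 5 = 17/5 = 3.4
  mean(Y) = (7 + 7 + 1 + 7 + 1) / 5 = 23/5 = 4.6
  x̄ = (3.4, 4.6),  deviation x̄ - mu_0 = (3.4, 4.6) - (6, 2) = (-2.6, 2.6).

Step 2 — sample covariance matrix, S[i,j] = (1/(n-1)) · Σ_k (x_{k,i} - mean_i) · (x_{k,j} - mean_j), divisor n-1 = 4:
  S[X,X] = ((-0.4)·(-0.4) + (-1.4)·(-1.4) + (-1.4)·(-1.4) + (2.6)·(2.6) + (0.6)·(0.6)) / 4 = 11.2/4 = 2.8
  S[X,Y] = ((-0.4)·(2.4) + (-1.4)·(2.4) + (-1.4)·(-3.6) + (2.6)·(2.4) + (0.6)·(-3.6)) / 4 = 4.8/4 = 1.2
  S[Y,Y] = ((2.4)·(2.4) + (2.4)·(2.4) + (-3.6)·(-3.6) + (2.4)·(2.4) + (-3.6)·(-3.6)) / 4 = 43.2/4 = 10.8
  S = [[2.8, 1.2],
 [1.2, 10.8]].

Step 3 — invert S. det(S) = 2.8·10.8 - (1.2)² = 28.8.
  S^{-1} = (1/det) · [[d, -b], [-b, a]] = [[0.375, -0.0417],
 [-0.0417, 0.0972]].

Step 4 — quadratic form (x̄ - mu_0)^T · S^{-1} · (x̄ - mu_0):
  S^{-1} · (x̄ - mu_0) = (-1.0833, 0.3611),
  (x̄ - mu_0)^T · [...] = (-2.6)·(-1.0833) + (2.6)·(0.3611) = 3.7556.

Step 5 — scale by n: T² = 5 · 3.7556 = 18.7778.

T² ≈ 18.7778


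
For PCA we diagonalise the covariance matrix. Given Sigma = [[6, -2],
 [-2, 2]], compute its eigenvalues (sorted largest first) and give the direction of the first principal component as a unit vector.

Step 1 — characteristic polynomial of 2×2 Sigma:
  det(Sigma - λI) = λ² - trace · λ + det = 0.
  trace = 6 + 2 = 8, det = 6·2 - (-2)² = 8.
Step 2 — discriminant:
  Δ = trace² - 4·det = 64 - 32 = 32.
Step 3 — eigenvalues:
  λ = (trace ± √Δ)/2 = (8 ± 5.6569)/2,
  λ_1 = 6.8284,  λ_2 = 1.1716.

Step 4 — unit eigenvector for λ_1: solve (Sigma - λ_1 I)v = 0. First row:
  (6 - 6.8284)·v_x + (-2)·v_y = 0, i.e. (-0.8284)·v_x + (-2)·v_y = 0,
  so v ∝ (b, λ_1 - a) = (-2, 0.8284); multiply by -1 so the first entry is positive: u = (2, -0.8284).
  ||u|| = √((2)² + (-0.8284)²) = √(4.6863) ≈ 2.1648,
  v_1 = u/||u|| ≈ (0.9239, -0.3827) (||v_1|| = 1).

λ_1 = 6.8284,  λ_2 = 1.1716;  v_1 ≈ (0.9239, -0.3827)


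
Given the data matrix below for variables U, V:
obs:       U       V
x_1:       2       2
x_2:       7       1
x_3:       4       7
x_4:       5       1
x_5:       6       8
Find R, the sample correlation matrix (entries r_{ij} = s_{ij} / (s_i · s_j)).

Step 1 — column means:
  mean(U) = (2 + 7 + 4 + 5 + 6) / 5 = 24/5 = 4.8
  mean(V) = (2 + 1 + 7 + 1 + 8) / 5 = 19/5 = 3.8

Step 2 — sample variances and covariances s[i,j] = (1/(n-1)) · Σ_k (x_{k,i} - mean_i) · (x_{k,j} - mean_j), with n-1 = 4:
  s[U,U] = ((-2.8)·(-2.8) + (2.2)·(2.2) + (-0.8)·(-0.8) + (0.2)·(0.2) + (1.2)·(1.2)) / 4 = 14.8/4 = 3.7
  s[U,V] = ((-2.8)·(-1.8) + (2.2)·(-2.8) + (-0.8)·(3.2) + (0.2)·(-2.8) + (1.2)·(4.2)) / 4 = 0.8/4 = 0.2
  s[V,V] = ((-1.8)·(-1.8) + (-2.8)·(-2.8) + (3.2)·(3.2) + (-2.8)·(-2.8) + (4.2)·(4.2)) / 4 = 46.8/4 = 11.7
  Sample standard deviations s_i = √(s[i,i]):
  s(U) = √(3.7) = 1.9235
  s(V) = √(11.7) = 3.4205

Step 3 — r_{ij} = s_{ij} / (s_i · s_j):
  r[U,U] = 1 (diagonal).
  r[U,V] = 0.2 / (1.9235 · 3.4205) = 0.2 / 6.5795 = 0.0304
  r[V,V] = 1 (diagonal).

R is symmetric with unit diagonal. Assembling:

R = [[1, 0.0304],
 [0.0304, 1]]


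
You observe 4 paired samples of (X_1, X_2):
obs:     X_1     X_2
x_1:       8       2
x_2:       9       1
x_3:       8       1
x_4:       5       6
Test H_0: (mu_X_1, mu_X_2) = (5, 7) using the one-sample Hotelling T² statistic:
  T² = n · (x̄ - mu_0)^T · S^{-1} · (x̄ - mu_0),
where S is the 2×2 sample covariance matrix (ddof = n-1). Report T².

Step 1 — sample mean vector:
  mean(X_1) = (8 + 9 + 8 + 5) / 4 = 30/4 = 7.5
  mean(X_2) = (2 + 1 + 1 + 6) / 4 = 10/4 = 2.5
  x̄ = (7.5, 2.5),  deviation x̄ - mu_0 = (7.5, 2.5) - (5, 7) = (2.5, -4.5).

Step 2 — sample covariance matrix, S[i,j] = (1/(n-1)) · Σ_k (x_{k,i} - mean_i) · (x_{k,j} - mean_j), divisor n-1 = 3:
  S[X_1,X_1] = ((0.5)·(0.5) + (1.5)·(1.5) + (0.5)·(0.5) + (-2.5)·(-2.5)) / 3 = 9/3 = 3
  S[X_1,X_2] = ((0.5)·(-0.5) + (1.5)·(-1.5) + (0.5)·(-1.5) + (-2.5)·(3.5)) / 3 = -12/3 = -4
  S[X_2,X_2] = ((-0.5)·(-0.5) + (-1.5)·(-1.5) + (-1.5)·(-1.5) + (3.5)·(3.5)) / 3 = 17/3 = 5.6667
  S = [[3, -4],
 [-4, 5.6667]].

Step 3 — invert S. det(S) = 3·5.6667 - (-4)² = 1.
  S^{-1} = (1/det) · [[d, -b], [-b, a]] = [[5.6667, 4],
 [4, 3]].

Step 4 — quadratic form (x̄ - mu_0)^T · S^{-1} · (x̄ - mu_0):
  S^{-1} · (x̄ - mu_0) = (-3.8333, -3.5),
  (x̄ - mu_0)^T · [...] = (2.5)·(-3.8333) + (-4.5)·(-3.5) = 6.1667.

Step 5 — scale by n: T² = 4 · 6.1667 = 24.6667.

T² ≈ 24.6667


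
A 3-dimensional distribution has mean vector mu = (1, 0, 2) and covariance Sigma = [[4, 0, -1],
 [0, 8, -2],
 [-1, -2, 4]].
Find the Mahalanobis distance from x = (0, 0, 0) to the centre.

Step 1 — centre the observation: (x - mu) = (-1, 0, -2).

Step 2 — invert Sigma (cofactor / det for 3×3, or solve directly):
  Sigma^{-1} = [[0.2692, 0.0192, 0.0769],
 [0.0192, 0.1442, 0.0769],
 [0.0769, 0.0769, 0.3077]].

Step 3 — form the quadratic (x - mu)^T · Sigma^{-1} · (x - mu):
  Sigma^{-1} · (x - mu) = (-0.4231, -0.1731, -0.6923).
  (x - mu)^T · [Sigma^{-1} · (x - mu)] = (-1)·(-0.4231) + (0)·(-0.1731) + (-2)·(-0.6923) = 1.8077.

Step 4 — take square root: d = √(1.8077) ≈ 1.3445.

d(x, mu) = √(1.8077) ≈ 1.3445


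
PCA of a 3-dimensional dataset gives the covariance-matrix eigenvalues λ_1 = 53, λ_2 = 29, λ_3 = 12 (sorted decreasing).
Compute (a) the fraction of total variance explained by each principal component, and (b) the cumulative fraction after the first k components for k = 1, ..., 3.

Step 1 — total variance = trace(Sigma) = Σ λ_i = 53 + 29 + 12 = 94.

Step 2 — fraction explained by component i = λ_i / Σ λ:
  PC1: 53/94 = 0.5638
  PC2: 29/94 = 0.3085
  PC3: 12/94 = 0.1277

Step 3 — cumulative fraction after k components = (λ_1 + ... + λ_k) / Σ λ:
  k = 1: 53/94 = 0.5638
  k = 2: (53 + 29)/94 = 82/94 = 0.8723
  k = 3: (53 + 29 + 12)/94 = 94/94 = 1

Summary (fraction, with percent):

explained: PC1 0.5638 (56.38%), PC2 0.3085 (30.85%), PC3 0.1277 (12.77%);  cumulative: 0.5638, 0.8723, 1


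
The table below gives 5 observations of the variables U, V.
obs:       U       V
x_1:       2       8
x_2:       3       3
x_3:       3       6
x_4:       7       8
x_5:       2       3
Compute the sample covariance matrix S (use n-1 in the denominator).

Step 1 — column means:
  mean(U) = (2 + 3 + 3 + 7 + 2) / 5 = 17/5 = 3.4
  mean(V) = (8 + 3 + 6 + 8 + 3) / 5 = 28/5 = 5.6

Step 2 — sample covariance S[i,j] = (1/(n-1)) · Σ_k (x_{k,i} - mean_i) · (x_{k,j} - mean_j), with n-1 = 4.
  S[U,U] = ((-1.4)·(-1.4) + (-0.4)·(-0.4) + (-0.4)·(-0.4) + (3.6)·(3.6) + (-1.4)·(-1.4)) / 4 = 17.2/4 = 4.3
  S[U,V] = ((-1.4)·(2.4) + (-0.4)·(-2.6) + (-0.4)·(0.4) + (3.6)·(2.4) + (-1.4)·(-2.6)) / 4 = 9.8/4 = 2.45
  S[V,V] = ((2.4)·(2.4) + (-2.6)·(-2.6) + (0.4)·(0.4) + (2.4)·(2.4) + (-2.6)·(-2.6)) / 4 = 25.2/4 = 6.3

S is symmetric (S[j,i] = S[i,j]). Assembling:

S = [[4.3, 2.45],
 [2.45, 6.3]]


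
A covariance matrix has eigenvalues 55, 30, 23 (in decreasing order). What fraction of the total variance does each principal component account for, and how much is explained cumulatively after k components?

Step 1 — total variance = trace(Sigma) = Σ λ_i = 55 + 30 + 23 = 108.

Step 2 — fraction explained by component i = λ_i / Σ λ:
  PC1: 55/108 = 0.5093
  PC2: 30/108 = 0.2778
  PC3: 23/108 = 0.213

Step 3 — cumulative fraction after k components = (λ_1 + ... + λ_k) / Σ λ:
  k = 1: 55/108 = 0.5093
  k = 2: (55 + 30)/108 = 85/108 = 0.787
  k = 3: (55 + 30 + 23)/108 = 108/108 = 1

Summary (fraction, with percent):

explained: PC1 0.5093 (50.93%), PC2 0.2778 (27.78%), PC3 0.213 (21.3%);  cumulative: 0.5093, 0.787, 1


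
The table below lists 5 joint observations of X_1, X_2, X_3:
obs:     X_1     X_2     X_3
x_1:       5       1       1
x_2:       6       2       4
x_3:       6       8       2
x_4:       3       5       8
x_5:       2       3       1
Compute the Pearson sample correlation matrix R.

Step 1 — column means:
  mean(X_1) = (5 + 6 + 6 + 3 + 2) / 5 = 22/5 = 4.4
  mean(X_2) = (1 + 2 + 8 + 5 + 3) / 5 = 19/5 = 3.8
  mean(X_3) = (1 + 4 + 2 + 8 + 1) / 5 = 16/5 = 3.2

Step 2 — sample variances and covariances s[i,j] = (1/(n-1)) · Σ_k (x_{k,i} - mean_i) · (x_{k,j} - mean_j), with n-1 = 4:
  s[X_1,X_1] = ((0.6)·(0.6) + (1.6)·(1.6) + (1.6)·(1.6) + (-1.4)·(-1.4) + (-2.4)·(-2.4)) / 4 = 13.2/4 = 3.3
  s[X_1,X_2] = ((0.6)·(-2.8) + (1.6)·(-1.8) + (1.6)·(4.2) + (-1.4)·(1.2) + (-2.4)·(-0.8)) / 4 = 2.4/4 = 0.6
  s[X_1,X_3] = ((0.6)·(-2.2) + (1.6)·(0.8) + (1.6)·(-1.2) + (-1.4)·(4.8) + (-2.4)·(-2.2)) / 4 = -3.4/4 = -0.85
  s[X_2,X_2] = ((-2.8)·(-2.8) + (-1.8)·(-1.8) + (4.2)·(4.2) + (1.2)·(1.2) + (-0.8)·(-0.8)) / 4 = 30.8/4 = 7.7
  s[X_2,X_3] = ((-2.8)·(-2.2) + (-1.8)·(0.8) + (4.2)·(-1.2) + (1.2)·(4.8) + (-0.8)·(-2.2)) / 4 = 7.2/4 = 1.8
  s[X_3,X_3] = ((-2.2)·(-2.2) + (0.8)·(0.8) + (-1.2)·(-1.2) + (4.8)·(4.8) + (-2.2)·(-2.2)) / 4 = 34.8/4 = 8.7
  Sample standard deviations s_i = √(s[i,i]):
  s(X_1) = √(3.3) = 1.8166
  s(X_2) = √(7.7) = 2.7749
  s(X_3) = √(8.7) = 2.9496

Step 3 — r_{ij} = s_{ij} / (s_i · s_j):
  r[X_1,X_1] = 1 (diagonal).
  r[X_1,X_2] = 0.6 / (1.8166 · 2.7749) = 0.6 / 5.0408 = 0.119
  r[X_1,X_3] = -0.85 / (1.8166 · 2.9496) = -0.85 / 5.3582 = -0.1586
  r[X_2,X_2] = 1 (diagonal).
  r[X_2,X_3] = 1.8 / (2.7749 · 2.9496) = 1.8 / 8.1847 = 0.2199
  r[X_3,X_3] = 1 (diagonal).

R is symmetric with unit diagonal. Assembling:

R = [[1, 0.119, -0.1586],
 [0.119, 1, 0.2199],
 [-0.1586, 0.2199, 1]]


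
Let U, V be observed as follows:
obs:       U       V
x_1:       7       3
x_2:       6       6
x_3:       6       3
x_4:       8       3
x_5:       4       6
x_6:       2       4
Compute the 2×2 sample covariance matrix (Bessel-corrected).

Step 1 — column means:
  mean(U) = (7 + 6 + 6 + 8 + 4 + 2) / 6 = 33/6 = 5.5
  mean(V) = (3 + 6 + 3 + 3 + 6 + 4) / 6 = 25/6 = 4.1667

Step 2 — sample covariance S[i,j] = (1/(n-1)) · Σ_k (x_{k,i} - mean_i) · (x_{k,j} - mean_j), with n-1 = 5.
  S[U,U] = ((1.5)·(1.5) + (0.5)·(0.5) + (0.5)·(0.5) + (2.5)·(2.5) + (-1.5)·(-1.5) + (-3.5)·(-3.5)) / 5 = 23.5/5 = 4.7
  S[U,V] = ((1.5)·(-1.1667) + (0.5)·(1.8333) + (0.5)·(-1.1667) + (2.5)·(-1.1667) + (-1.5)·(1.8333) + (-3.5)·(-0.1667)) / 5 = -6.5/5 = -1.3
  S[V,V] = ((-1.1667)·(-1.1667) + (1.8333)·(1.8333) + (-1.1667)·(-1.1667) + (-1.1667)·(-1.1667) + (1.8333)·(1.8333) + (-0.1667)·(-0.1667)) / 5 = 10.8333/5 = 2.1667

S is symmetric (S[j,i] = S[i,j]). Assembling:

S = [[4.7, -1.3],
 [-1.3, 2.1667]]


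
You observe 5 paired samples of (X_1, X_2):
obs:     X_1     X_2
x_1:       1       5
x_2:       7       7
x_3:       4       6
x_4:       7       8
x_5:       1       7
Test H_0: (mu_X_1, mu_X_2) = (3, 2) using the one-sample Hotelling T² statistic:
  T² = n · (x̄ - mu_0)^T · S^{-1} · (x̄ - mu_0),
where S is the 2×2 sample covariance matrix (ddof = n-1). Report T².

Step 1 — sample mean vector:
  mean(X_1) = (1 + 7 + 4 + 7 + 1) / 5 = 20/5 = 4
  mean(X_2) = (5 + 7 + 6 + 8 + 7) / 5 = 33/5 = 6.6
  x̄ = (4, 6.6),  deviation x̄ - mu_0 = (4, 6.6) - (3, 2) = (1, 4.6).

Step 2 — sample covariance matrix, S[i,j] = (1/(n-1)) · Σ_k (x_{k,i} - mean_i) · (x_{k,j} - mean_j), divisor n-1 = 4:
  S[X_1,X_1] = ((-3)·(-3) + (3)·(3) + (0)·(0) + (3)·(3) + (-3)·(-3)) / 4 = 36/4 = 9
  S[X_1,X_2] = ((-3)·(-1.6) + (3)·(0.4) + (0)·(-0.6) + (3)·(1.4) + (-3)·(0.4)) / 4 = 9/4 = 2.25
  S[X_2,X_2] = ((-1.6)·(-1.6) + (0.4)·(0.4) + (-0.6)·(-0.6) + (1.4)·(1.4) + (0.4)·(0.4)) / 4 = 5.2/4 = 1.3
  S = [[9, 2.25],
 [2.25, 1.3]].

Step 3 — invert S. det(S) = 9·1.3 - (2.25)² = 6.6375.
  S^{-1} = (1/det) · [[d, -b], [-b, a]] = [[0.1959, -0.339],
 [-0.339, 1.3559]].

Step 4 — quadratic form (x̄ - mu_0)^T · S^{-1} · (x̄ - mu_0):
  S^{-1} · (x̄ - mu_0) = (-1.3635, 5.8983),
  (x̄ - mu_0)^T · [...] = (1)·(-1.3635) + (4.6)·(5.8983) = 25.7687.

Step 5 — scale by n: T² = 5 · 25.7687 = 128.8437.

T² ≈ 128.8437


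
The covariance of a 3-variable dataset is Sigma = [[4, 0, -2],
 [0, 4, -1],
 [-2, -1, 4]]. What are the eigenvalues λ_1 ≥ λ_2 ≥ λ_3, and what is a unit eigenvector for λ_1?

Step 1 — characteristic polynomial p(λ) = det(λI - Sigma) = λ³ - tr·λ² + c_1·λ - det, where tr = trace, c_1 = sum of the principal 2×2 minors, det = det(Sigma):
  tr = 4 + 4 + 4 = 12,
  c_1 = (4·4 - (0)²) + (4·4 - (-2)²) + (4·4 - (-1)²) = 16 + 12 + 15 = 43,
  det = 4·(4·4 - (-1)²) - (0)·((0)·4 - (-1)·(-2)) + (-2)·((0)·(-1) - 4·(-2)) = 4·(15) - (0)·(-2) + (-2)·(8) = 44.
  So p(λ) = λ³ - 12λ² + 43λ - 44.
Step 2 — look for an integer root (rational root theorem: any rational root is an integer divisor of 44). Testing λ = 4:
  p(4) = 64 - 192 + 172 - 44 = 0  ✓
  Dividing out (λ - 4): p(λ) = (λ - 4)(λ² - 8λ + 11).
Step 3 — remaining eigenvalues from the quadratic λ² - 8λ + 11 = 0:
  Δ = 8² - 4·11 = 64 - 44 = 20,  λ = (8 ± √20)/2 = (8 ± 4.4721)/2 ≈ 6.2361 or 1.7639.
  Sorted: λ_1 = 6.2361,  λ_2 = 4,  λ_3 = 1.7639  (check: sum = 12 = tr ✓).

Step 4 — unit eigenvector for λ_1 ≈ 6.2361: v spans the null space of (Sigma - λ_1 I), whose rows are
  r_1 = (-2.2361, 0, -2),  r_2 = (0, -2.2361, -1),  r_3 = (-2, -1, -2.2361).
  v is orthogonal to every row, so take v ∝ r_1 × r_2 = ((0)·(-1) - (-2)·(-2.2361), (-2)·(0) - (-2.2361)·(-1), (-2.2361)·(-2.2361) - (0)·(0)) ≈ (-4.4721, -2.2361, 5).
  Rescale (multiply by -1 so the first nonzero entry is positive): u = (4.4721, 2.2361, -5).
  ||u|| = √((4.4721)² + (2.2361)² + (-5)²) = √(50) ≈ 7.0711,  v_1 = u/||u|| ≈ (0.6325, 0.3162, -0.7071) (||v_1|| = 1).

λ_1 = 6.2361,  λ_2 = 4,  λ_3 = 1.7639;  v_1 ≈ (0.6325, 0.3162, -0.7071)


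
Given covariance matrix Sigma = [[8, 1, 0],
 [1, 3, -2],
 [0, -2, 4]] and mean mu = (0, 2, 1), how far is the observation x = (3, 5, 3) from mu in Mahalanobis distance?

Step 1 — centre the observation: (x - mu) = (3, 3, 2).

Step 2 — invert Sigma (cofactor / det for 3×3, or solve directly):
  Sigma^{-1} = [[0.1333, -0.0667, -0.0333],
 [-0.0667, 0.5333, 0.2667],
 [-0.0333, 0.2667, 0.3833]].

Step 3 — form the quadratic (x - mu)^T · Sigma^{-1} · (x - mu):
  Sigma^{-1} · (x - mu) = (0.1333, 1.9333, 1.4667).
  (x - mu)^T · [Sigma^{-1} · (x - mu)] = (3)·(0.1333) + (3)·(1.9333) + (2)·(1.4667) = 9.1333.

Step 4 — take square root: d = √(9.1333) ≈ 3.0221.

d(x, mu) = √(9.1333) ≈ 3.0221


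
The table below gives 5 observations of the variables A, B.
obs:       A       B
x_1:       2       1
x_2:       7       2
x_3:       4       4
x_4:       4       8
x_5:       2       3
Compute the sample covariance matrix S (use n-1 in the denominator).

Step 1 — column means:
  mean(A) = (2 + 7 + 4 + 4 + 2) / 5 = 19/5 = 3.8
  mean(B) = (1 + 2 + 4 + 8 + 3) / 5 = 18/5 = 3.6

Step 2 — sample covariance S[i,j] = (1/(n-1)) · Σ_k (x_{k,i} - mean_i) · (x_{k,j} - mean_j), with n-1 = 4.
  S[A,A] = ((-1.8)·(-1.8) + (3.2)·(3.2) + (0.2)·(0.2) + (0.2)·(0.2) + (-1.8)·(-1.8)) / 4 = 16.8/4 = 4.2
  S[A,B] = ((-1.8)·(-2.6) + (3.2)·(-1.6) + (0.2)·(0.4) + (0.2)·(4.4) + (-1.8)·(-0.6)) / 4 = 1.6/4 = 0.4
  S[B,B] = ((-2.6)·(-2.6) + (-1.6)·(-1.6) + (0.4)·(0.4) + (4.4)·(4.4) + (-0.6)·(-0.6)) / 4 = 29.2/4 = 7.3

S is symmetric (S[j,i] = S[i,j]). Assembling:

S = [[4.2, 0.4],
 [0.4, 7.3]]


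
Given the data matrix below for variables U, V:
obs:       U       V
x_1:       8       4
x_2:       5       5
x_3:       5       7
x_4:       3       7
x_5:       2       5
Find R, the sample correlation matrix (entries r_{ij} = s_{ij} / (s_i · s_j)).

Step 1 — column means:
  mean(U) = (8 + 5 + 5 + 3 + 2) / 5 = 23/5 = 4.6
  mean(V) = (4 + 5 + 7 + 7 + 5) / 5 = 28/5 = 5.6

Step 2 — sample variances and covariances s[i,j] = (1/(n-1)) · Σ_k (x_{k,i} - mean_i) · (x_{k,j} - mean_j), with n-1 = 4:
  s[U,U] = ((3.4)·(3.4) + (0.4)·(0.4) + (0.4)·(0.4) + (-1.6)·(-1.6) + (-2.6)·(-2.6)) / 4 = 21.2/4 = 5.3
  s[U,V] = ((3.4)·(-1.6) + (0.4)·(-0.6) + (0.4)·(1.4) + (-1.6)·(1.4) + (-2.6)·(-0.6)) / 4 = -5.8/4 = -1.45
  s[V,V] = ((-1.6)·(-1.6) + (-0.6)·(-0.6) + (1.4)·(1.4) + (1.4)·(1.4) + (-0.6)·(-0.6)) / 4 = 7.2/4 = 1.8
  Sample standard deviations s_i = √(s[i,i]):
  s(U) = √(5.3) = 2.3022
  s(V) = √(1.8) = 1.3416

Step 3 — r_{ij} = s_{ij} / (s_i · s_j):
  r[U,U] = 1 (diagonal).
  r[U,V] = -1.45 / (2.3022 · 1.3416) = -1.45 / 3.0887 = -0.4695
  r[V,V] = 1 (diagonal).

R is symmetric with unit diagonal. Assembling:

R = [[1, -0.4695],
 [-0.4695, 1]]


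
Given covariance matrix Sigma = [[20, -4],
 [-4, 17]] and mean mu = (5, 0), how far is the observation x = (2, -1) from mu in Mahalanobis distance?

Step 1 — centre the observation: (x - mu) = (-3, -1).

Step 2 — invert Sigma. det(Sigma) = 20·17 - (-4)² = 324.
  Sigma^{-1} = (1/det) · [[d, -b], [-b, a]] = [[0.0525, 0.0123],
 [0.0123, 0.0617]].

Step 3 — form the quadratic (x - mu)^T · Sigma^{-1} · (x - mu):
  Sigma^{-1} · (x - mu) = (-0.1698, -0.0988).
  (x - mu)^T · [Sigma^{-1} · (x - mu)] = (-3)·(-0.1698) + (-1)·(-0.0988) = 0.608.

Step 4 — take square root: d = √(0.608) ≈ 0.7798.

d(x, mu) = √(0.608) ≈ 0.7798


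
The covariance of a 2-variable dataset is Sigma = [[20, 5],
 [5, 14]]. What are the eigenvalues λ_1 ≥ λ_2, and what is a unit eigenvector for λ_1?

Step 1 — characteristic polynomial of 2×2 Sigma:
  det(Sigma - λI) = λ² - trace · λ + det = 0.
  trace = 20 + 14 = 34, det = 20·14 - (5)² = 255.
Step 2 — discriminant:
  Δ = trace² - 4·det = 1156 - 1020 = 136.
Step 3 — eigenvalues:
  λ = (trace ± √Δ)/2 = (34 ± 11.6619)/2,
  λ_1 = 22.831,  λ_2 = 11.169.

Step 4 — unit eigenvector for λ_1: solve (Sigma - λ_1 I)v = 0. First row:
  (20 - 22.831)·v_x + (5)·v_y = 0, i.e. (-2.831)·v_x + (5)·v_y = 0,
  so v ∝ (b, λ_1 - a) = (5, 2.831) = u.
  ||u|| = √((5)² + (2.831)²) = √(33.0143) ≈ 5.7458,
  v_1 = u/||u|| ≈ (0.8702, 0.4927) (||v_1|| = 1).

λ_1 = 22.831,  λ_2 = 11.169;  v_1 ≈ (0.8702, 0.4927)


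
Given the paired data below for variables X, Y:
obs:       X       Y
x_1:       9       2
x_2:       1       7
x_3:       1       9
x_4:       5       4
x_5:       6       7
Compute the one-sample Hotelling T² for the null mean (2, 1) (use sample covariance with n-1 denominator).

Step 1 — sample mean vector:
  mean(X) = (9 + 1 + 1 + 5 + 6) / 5 = 22/5 = 4.4
  mean(Y) = (2 + 7 + 9 + 4 + 7) / 5 = 29/5 = 5.8
  x̄ = (4.4, 5.8),  deviation x̄ - mu_0 = (4.4, 5.8) - (2, 1) = (2.4, 4.8).

Step 2 — sample covariance matrix, S[i,j] = (1/(n-1)) · Σ_k (x_{k,i} - mean_i) · (x_{k,j} - mean_j), divisor n-1 = 4:
  S[X,X] = ((4.6)·(4.6) + (-3.4)·(-3.4) + (-3.4)·(-3.4) + (0.6)·(0.6) + (1.6)·(1.6)) / 4 = 47.2/4 = 11.8
  S[X,Y] = ((4.6)·(-3.8) + (-3.4)·(1.2) + (-3.4)·(3.2) + (0.6)·(-1.8) + (1.6)·(1.2)) / 4 = -31.6/4 = -7.9
  S[Y,Y] = ((-3.8)·(-3.8) + (1.2)·(1.2) + (3.2)·(3.2) + (-1.8)·(-1.8) + (1.2)·(1.2)) / 4 = 30.8/4 = 7.7
  S = [[11.8, -7.9],
 [-7.9, 7.7]].

Step 3 — invert S. det(S) = 11.8·7.7 - (-7.9)² = 28.45.
  S^{-1} = (1/det) · [[d, -b], [-b, a]] = [[0.2707, 0.2777],
 [0.2777, 0.4148]].

Step 4 — quadratic form (x̄ - mu_0)^T · S^{-1} · (x̄ - mu_0):
  S^{-1} · (x̄ - mu_0) = (1.9824, 2.6573),
  (x̄ - mu_0)^T · [...] = (2.4)·(1.9824) + (4.8)·(2.6573) = 17.5128.

Step 5 — scale by n: T² = 5 · 17.5128 = 87.5641.

T² ≈ 87.5641


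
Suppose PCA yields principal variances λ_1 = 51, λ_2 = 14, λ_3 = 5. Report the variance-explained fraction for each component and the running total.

Step 1 — total variance = trace(Sigma) = Σ λ_i = 51 + 14 + 5 = 70.

Step 2 — fraction explained by component i = λ_i / Σ λ:
  PC1: 51/70 = 0.7286
  PC2: 14/70 = 0.2
  PC3: 5/70 = 0.0714

Step 3 — cumulative fraction after k components = (λ_1 + ... + λ_k) / Σ λ:
  k = 1: 51/70 = 0.7286
  k = 2: (51 + 14)/70 = 65/70 = 0.9286
  k = 3: (51 + 14 + 5)/70 = 70/70 = 1

Summary (fraction, with percent):

explained: PC1 0.7286 (72.86%), PC2 0.2 (20%), PC3 0.0714 (7.14%);  cumulative: 0.7286, 0.9286, 1


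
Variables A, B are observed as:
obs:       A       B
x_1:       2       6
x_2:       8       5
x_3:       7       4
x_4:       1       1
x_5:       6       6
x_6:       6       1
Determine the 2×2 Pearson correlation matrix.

Step 1 — column means:
  mean(A) = (2 + 8 + 7 + 1 + 6 + 6) / 6 = 30/6 = 5
  mean(B) = (6 + 5 + 4 + 1 + 6 + 1) / 6 = 23/6 = 3.8333

Step 2 — sample variances and covariances s[i,j] = (1/(n-1)) · Σ_k (x_{k,i} - mean_i) · (x_{k,j} - mean_j), with n-1 = 5:
  s[A,A] = ((-3)·(-3) + (3)·(3) + (2)·(2) + (-4)·(-4) + (1)·(1) + (1)·(1)) / 5 = 40/5 = 8
  s[A,B] = ((-3)·(2.1667) + (3)·(1.1667) + (2)·(0.1667) + (-4)·(-2.8333) + (1)·(2.1667) + (1)·(-2.8333)) / 5 = 8/5 = 1.6
  s[B,B] = ((2.1667)·(2.1667) + (1.1667)·(1.1667) + (0.1667)·(0.1667) + (-2.8333)·(-2.8333) + (2.1667)·(2.1667) + (-2.8333)·(-2.8333)) / 5 = 26.8333/5 = 5.3667
  Sample standard deviations s_i = √(s[i,i]):
  s(A) = √(8) = 2.8284
  s(B) = √(5.3667) = 2.3166

Step 3 — r_{ij} = s_{ij} / (s_i · s_j):
  r[A,A] = 1 (diagonal).
  r[A,B] = 1.6 / (2.8284 · 2.3166) = 1.6 / 6.5524 = 0.2442
  r[B,B] = 1 (diagonal).

R is symmetric with unit diagonal. Assembling:

R = [[1, 0.2442],
 [0.2442, 1]]


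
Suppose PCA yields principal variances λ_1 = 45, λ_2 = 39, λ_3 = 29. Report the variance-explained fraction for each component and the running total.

Step 1 — total variance = trace(Sigma) = Σ λ_i = 45 + 39 + 29 = 113.

Step 2 — fraction explained by component i = λ_i / Σ λ:
  PC1: 45/113 = 0.3982
  PC2: 39/113 = 0.3451
  PC3: 29/113 = 0.2566

Step 3 — cumulative fraction after k components = (λ_1 + ... + λ_k) / Σ λ:
  k = 1: 45/113 = 0.3982
  k = 2: (45 + 39)/113 = 84/113 = 0.7434
  k = 3: (45 + 39 + 29)/113 = 113/113 = 1

Summary (fraction, with percent):

explained: PC1 0.3982 (39.82%), PC2 0.3451 (34.51%), PC3 0.2566 (25.66%);  cumulative: 0.3982, 0.7434, 1


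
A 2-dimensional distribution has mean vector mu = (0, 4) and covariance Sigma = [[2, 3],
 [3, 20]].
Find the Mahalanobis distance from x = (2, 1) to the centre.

Step 1 — centre the observation: (x - mu) = (2, -3).

Step 2 — invert Sigma. det(Sigma) = 2·20 - (3)² = 31.
  Sigma^{-1} = (1/det) · [[d, -b], [-b, a]] = [[0.6452, -0.0968],
 [-0.0968, 0.0645]].

Step 3 — form the quadratic (x - mu)^T · Sigma^{-1} · (x - mu):
  Sigma^{-1} · (x - mu) = (1.5806, -0.3871).
  (x - mu)^T · [Sigma^{-1} · (x - mu)] = (2)·(1.5806) + (-3)·(-0.3871) = 4.3226.

Step 4 — take square root: d = √(4.3226) ≈ 2.0791.

d(x, mu) = √(4.3226) ≈ 2.0791


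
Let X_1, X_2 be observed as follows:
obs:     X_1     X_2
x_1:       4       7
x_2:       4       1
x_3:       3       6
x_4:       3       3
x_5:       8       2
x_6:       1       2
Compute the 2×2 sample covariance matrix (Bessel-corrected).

Step 1 — column means:
  mean(X_1) = (4 + 4 + 3 + 3 + 8 + 1) / 6 = 23/6 = 3.8333
  mean(X_2) = (7 + 1 + 6 + 3 + 2 + 2) / 6 = 21/6 = 3.5

Step 2 — sample covariance S[i,j] = (1/(n-1)) · Σ_k (x_{k,i} - mean_i) · (x_{k,j} - mean_j), with n-1 = 5.
  S[X_1,X_1] = ((0.1667)·(0.1667) + (0.1667)·(0.1667) + (-0.8333)·(-0.8333) + (-0.8333)·(-0.8333) + (4.1667)·(4.1667) + (-2.8333)·(-2.8333)) / 5 = 26.8333/5 = 5.3667
  S[X_1,X_2] = ((0.1667)·(3.5) + (0.1667)·(-2.5) + (-0.8333)·(2.5) + (-0.8333)·(-0.5) + (4.1667)·(-1.5) + (-2.8333)·(-1.5)) / 5 = -3.5/5 = -0.7
  S[X_2,X_2] = ((3.5)·(3.5) + (-2.5)·(-2.5) + (2.5)·(2.5) + (-0.5)·(-0.5) + (-1.5)·(-1.5) + (-1.5)·(-1.5)) / 5 = 29.5/5 = 5.9

S is symmetric (S[j,i] = S[i,j]). Assembling:

S = [[5.3667, -0.7],
 [-0.7, 5.9]]


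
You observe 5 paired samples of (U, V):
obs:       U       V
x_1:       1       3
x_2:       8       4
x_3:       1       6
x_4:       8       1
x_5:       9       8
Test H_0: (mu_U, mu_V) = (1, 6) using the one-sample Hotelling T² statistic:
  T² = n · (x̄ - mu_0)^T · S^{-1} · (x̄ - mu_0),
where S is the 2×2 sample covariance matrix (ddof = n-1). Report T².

Step 1 — sample mean vector:
  mean(U) = (1 + 8 + 1 + 8 + 9) / 5 = 27/5 = 5.4
  mean(V) = (3 + 4 + 6 + 1 + 8) / 5 = 22/5 = 4.4
  x̄ = (5.4, 4.4),  deviation x̄ - mu_0 = (5.4, 4.4) - (1, 6) = (4.4, -1.6).

Step 2 — sample covariance matrix, S[i,j] = (1/(n-1)) · Σ_k (x_{k,i} - mean_i) · (x_{k,j} - mean_j), divisor n-1 = 4:
  S[U,U] = ((-4.4)·(-4.4) + (2.6)·(2.6) + (-4.4)·(-4.4) + (2.6)·(2.6) + (3.6)·(3.6)) / 4 = 65.2/4 = 16.3
  S[U,V] = ((-4.4)·(-1.4) + (2.6)·(-0.4) + (-4.4)·(1.6) + (2.6)·(-3.4) + (3.6)·(3.6)) / 4 = 2.2/4 = 0.55
  S[V,V] = ((-1.4)·(-1.4) + (-0.4)·(-0.4) + (1.6)·(1.6) + (-3.4)·(-3.4) + (3.6)·(3.6)) / 4 = 29.2/4 = 7.3
  S = [[16.3, 0.55],
 [0.55, 7.3]].

Step 3 — invert S. det(S) = 16.3·7.3 - (0.55)² = 118.6875.
  S^{-1} = (1/det) · [[d, -b], [-b, a]] = [[0.0615, -0.0046],
 [-0.0046, 0.1373]].

Step 4 — quadratic form (x̄ - mu_0)^T · S^{-1} · (x̄ - mu_0):
  S^{-1} · (x̄ - mu_0) = (0.278, -0.2401),
  (x̄ - mu_0)^T · [...] = (4.4)·(0.278) + (-1.6)·(-0.2401) = 1.6076.

Step 5 — scale by n: T² = 5 · 1.6076 = 8.0379.

T² ≈ 8.0379


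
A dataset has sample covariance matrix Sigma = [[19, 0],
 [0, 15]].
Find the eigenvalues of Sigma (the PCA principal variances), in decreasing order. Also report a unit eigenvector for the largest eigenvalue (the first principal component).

Step 1 — characteristic polynomial of 2×2 Sigma:
  det(Sigma - λI) = λ² - trace · λ + det = 0.
  trace = 19 + 15 = 34, det = 19·15 - (0)² = 285.
Step 2 — discriminant:
  Δ = trace² - 4·det = 1156 - 1140 = 16.
Step 3 — eigenvalues:
  λ = (trace ± √Δ)/2 = (34 ± 4)/2,
  λ_1 = 19,  λ_2 = 15.

Step 4 — unit eigenvector for λ_1: Sigma is diagonal, so its eigenvectors are the coordinate axes. λ_1 = 19 is the diagonal entry on the first coordinate axis, hence
  v_1 = (1, 0) (||v_1|| = 1).

λ_1 = 19,  λ_2 = 15;  v_1 ≈ (1, 0)


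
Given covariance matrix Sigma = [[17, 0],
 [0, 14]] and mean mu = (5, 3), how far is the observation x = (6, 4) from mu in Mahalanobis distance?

Step 1 — centre the observation: (x - mu) = (1, 1).

Step 2 — invert Sigma. det(Sigma) = 17·14 - (0)² = 238.
  Sigma^{-1} = (1/det) · [[d, -b], [-b, a]] = [[0.0588, 0],
 [0, 0.0714]].

Step 3 — form the quadratic (x - mu)^T · Sigma^{-1} · (x - mu):
  Sigma^{-1} · (x - mu) = (0.0588, 0.0714).
  (x - mu)^T · [Sigma^{-1} · (x - mu)] = (1)·(0.0588) + (1)·(0.0714) = 0.1303.

Step 4 — take square root: d = √(0.1303) ≈ 0.3609.

d(x, mu) = √(0.1303) ≈ 0.3609


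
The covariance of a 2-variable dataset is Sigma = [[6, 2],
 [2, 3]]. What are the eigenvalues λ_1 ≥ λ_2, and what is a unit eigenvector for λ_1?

Step 1 — characteristic polynomial of 2×2 Sigma:
  det(Sigma - λI) = λ² - trace · λ + det = 0.
  trace = 6 + 3 = 9, det = 6·3 - (2)² = 14.
Step 2 — discriminant:
  Δ = trace² - 4·det = 81 - 56 = 25.
Step 3 — eigenvalues:
  λ = (trace ± √Δ)/2 = (9 ± 5)/2,
  λ_1 = 7,  λ_2 = 2.

Step 4 — unit eigenvector for λ_1: solve (Sigma - λ_1 I)v = 0. First row:
  (6 - 7)·v_x + (2)·v_y = 0, i.e. (-1)·v_x + (2)·v_y = 0,
  so v ∝ (b, λ_1 - a) = (2, 1) = u.
  ||u|| = √((2)² + (1)²) = √(5) ≈ 2.2361,
  v_1 = u/||u|| ≈ (0.8944, 0.4472) (||v_1|| = 1).

λ_1 = 7,  λ_2 = 2;  v_1 ≈ (0.8944, 0.4472)


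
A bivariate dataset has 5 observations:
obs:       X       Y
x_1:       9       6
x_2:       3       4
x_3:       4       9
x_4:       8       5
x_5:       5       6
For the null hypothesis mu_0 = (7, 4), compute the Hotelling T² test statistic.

Step 1 — sample mean vector:
  mean(X) = (9 + 3 + 4 + 8 + 5) / 5 = 29/5 = 5.8
  mean(Y) = (6 + 4 + 9 + 5 + 6) / 5 = 30/5 = 6
  x̄ = (5.8, 6),  deviation x̄ - mu_0 = (5.8, 6) - (7, 4) = (-1.2, 2).

Step 2 — sample covariance matrix, S[i,j] = (1/(n-1)) · Σ_k (x_{k,i} - mean_i) · (x_{k,j} - mean_j), divisor n-1 = 4:
  S[X,X] = ((3.2)·(3.2) + (-2.8)·(-2.8) + (-1.8)·(-1.8) + (2.2)·(2.2) + (-0.8)·(-0.8)) / 4 = 26.8/4 = 6.7
  S[X,Y] = ((3.2)·(0) + (-2.8)·(-2) + (-1.8)·(3) + (2.2)·(-1) + (-0.8)·(0)) / 4 = -2/4 = -0.5
  S[Y,Y] = ((0)·(0) + (-2)·(-2) + (3)·(3) + (-1)·(-1) + (0)·(0)) / 4 = 14/4 = 3.5
  S = [[6.7, -0.5],
 [-0.5, 3.5]].

Step 3 — invert S. det(S) = 6.7·3.5 - (-0.5)² = 23.2.
  S^{-1} = (1/det) · [[d, -b], [-b, a]] = [[0.1509, 0.0216],
 [0.0216, 0.2888]].

Step 4 — quadratic form (x̄ - mu_0)^T · S^{-1} · (x̄ - mu_0):
  S^{-1} · (x̄ - mu_0) = (-0.1379, 0.5517),
  (x̄ - mu_0)^T · [...] = (-1.2)·(-0.1379) + (2)·(0.5517) = 1.269.

Step 5 — scale by n: T² = 5 · 1.269 = 6.3448.

T² ≈ 6.3448


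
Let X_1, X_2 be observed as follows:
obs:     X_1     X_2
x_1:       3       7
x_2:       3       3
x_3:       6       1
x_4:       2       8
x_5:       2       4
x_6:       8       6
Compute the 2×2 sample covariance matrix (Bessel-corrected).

Step 1 — column means:
  mean(X_1) = (3 + 3 + 6 + 2 + 2 + 8) / 6 = 24/6 = 4
  mean(X_2) = (7 + 3 + 1 + 8 + 4 + 6) / 6 = 29/6 = 4.8333

Step 2 — sample covariance S[i,j] = (1/(n-1)) · Σ_k (x_{k,i} - mean_i) · (x_{k,j} - mean_j), with n-1 = 5.
  S[X_1,X_1] = ((-1)·(-1) + (-1)·(-1) + (2)·(2) + (-2)·(-2) + (-2)·(-2) + (4)·(4)) / 5 = 30/5 = 6
  S[X_1,X_2] = ((-1)·(2.1667) + (-1)·(-1.8333) + (2)·(-3.8333) + (-2)·(3.1667) + (-2)·(-0.8333) + (4)·(1.1667)) / 5 = -8/5 = -1.6
  S[X_2,X_2] = ((2.1667)·(2.1667) + (-1.8333)·(-1.8333) + (-3.8333)·(-3.8333) + (3.1667)·(3.1667) + (-0.8333)·(-0.8333) + (1.1667)·(1.1667)) / 5 = 34.8333/5 = 6.9667

S is symmetric (S[j,i] = S[i,j]). Assembling:

S = [[6, -1.6],
 [-1.6, 6.9667]]


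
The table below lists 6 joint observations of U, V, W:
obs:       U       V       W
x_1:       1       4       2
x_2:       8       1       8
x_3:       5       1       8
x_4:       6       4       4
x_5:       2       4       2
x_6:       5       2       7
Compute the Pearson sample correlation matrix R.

Step 1 — column means:
  mean(U) = (1 + 8 + 5 + 6 + 2 + 5) / 6 = 27/6 = 4.5
  mean(V) = (4 + 1 + 1 + 4 + 4 + 2) / 6 = 16/6 = 2.6667
  mean(W) = (2 + 8 + 8 + 4 + 2 + 7) / 6 = 31/6 = 5.1667

Step 2 — sample variances and covariances s[i,j] = (1/(n-1)) · Σ_k (x_{k,i} - mean_i) · (x_{k,j} - mean_j), with n-1 = 5:
  s[U,U] = ((-3.5)·(-3.5) + (3.5)·(3.5) + (0.5)·(0.5) + (1.5)·(1.5) + (-2.5)·(-2.5) + (0.5)·(0.5)) / 5 = 33.5/5 = 6.7
  s[U,V] = ((-3.5)·(1.3333) + (3.5)·(-1.6667) + (0.5)·(-1.6667) + (1.5)·(1.3333) + (-2.5)·(1.3333) + (0.5)·(-0.6667)) / 5 = -13/5 = -2.6
  s[U,W] = ((-3.5)·(-3.1667) + (3.5)·(2.8333) + (0.5)·(2.8333) + (1.5)·(-1.1667) + (-2.5)·(-3.1667) + (0.5)·(1.8333)) / 5 = 29.5/5 = 5.9
  s[V,V] = ((1.3333)·(1.3333) + (-1.6667)·(-1.6667) + (-1.6667)·(-1.6667) + (1.3333)·(1.3333) + (1.3333)·(1.3333) + (-0.6667)·(-0.6667)) / 5 = 11.3333/5 = 2.2667
  s[V,W] = ((1.3333)·(-3.1667) + (-1.6667)·(2.8333) + (-1.6667)·(2.8333) + (1.3333)·(-1.1667) + (1.3333)·(-3.1667) + (-0.6667)·(1.8333)) / 5 = -20.6667/5 = -4.1333
  s[W,W] = ((-3.1667)·(-3.1667) + (2.8333)·(2.8333) + (2.8333)·(2.8333) + (-1.1667)·(-1.1667) + (-3.1667)·(-3.1667) + (1.8333)·(1.8333)) / 5 = 40.8333/5 = 8.1667
  Sample standard deviations s_i = √(s[i,i]):
  s(U) = √(6.7) = 2.5884
  s(V) = √(2.2667) = 1.5055
  s(W) = √(8.1667) = 2.8577

Step 3 — r_{ij} = s_{ij} / (s_i · s_j):
  r[U,U] = 1 (diagonal).
  r[U,V] = -2.6 / (2.5884 · 1.5055) = -2.6 / 3.897 = -0.6672
  r[U,W] = 5.9 / (2.5884 · 2.8577) = 5.9 / 7.3971 = 0.7976
  r[V,V] = 1 (diagonal).
  r[V,W] = -4.1333 / (1.5055 · 2.8577) = -4.1333 / 4.3025 = -0.9607
  r[W,W] = 1 (diagonal).

R is symmetric with unit diagonal. Assembling:

R = [[1, -0.6672, 0.7976],
 [-0.6672, 1, -0.9607],
 [0.7976, -0.9607, 1]]


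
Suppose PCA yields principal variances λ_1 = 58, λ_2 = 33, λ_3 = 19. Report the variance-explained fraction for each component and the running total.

Step 1 — total variance = trace(Sigma) = Σ λ_i = 58 + 33 + 19 = 110.

Step 2 — fraction explained by component i = λ_i / Σ λ:
  PC1: 58/110 = 0.5273
  PC2: 33/110 = 0.3
  PC3: 19/110 = 0.1727

Step 3 — cumulative fraction after k components = (λ_1 + ... + λ_k) / Σ λ:
  k = 1: 58/110 = 0.5273
  k = 2: (58 + 33)/110 = 91/110 = 0.8273
  k = 3: (58 + 33 + 19)/110 = 110/110 = 1

Summary (fraction, with percent):

explained: PC1 0.5273 (52.73%), PC2 0.3 (30%), PC3 0.1727 (17.27%);  cumulative: 0.5273, 0.8273, 1


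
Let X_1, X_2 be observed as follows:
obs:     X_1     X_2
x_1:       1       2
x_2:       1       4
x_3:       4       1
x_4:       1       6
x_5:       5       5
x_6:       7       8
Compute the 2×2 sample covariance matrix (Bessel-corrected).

Step 1 — column means:
  mean(X_1) = (1 + 1 + 4 + 1 + 5 + 7) / 6 = 19/6 = 3.1667
  mean(X_2) = (2 + 4 + 1 + 6 + 5 + 8) / 6 = 26/6 = 4.3333

Step 2 — sample covariance S[i,j] = (1/(n-1)) · Σ_k (x_{k,i} - mean_i) · (x_{k,j} - mean_j), with n-1 = 5.
  S[X_1,X_1] = ((-2.1667)·(-2.1667) + (-2.1667)·(-2.1667) + (0.8333)·(0.8333) + (-2.1667)·(-2.1667) + (1.8333)·(1.8333) + (3.8333)·(3.8333)) / 5 = 32.8333/5 = 6.5667
  S[X_1,X_2] = ((-2.1667)·(-2.3333) + (-2.1667)·(-0.3333) + (0.8333)·(-3.3333) + (-2.1667)·(1.6667) + (1.8333)·(0.6667) + (3.8333)·(3.6667)) / 5 = 14.6667/5 = 2.9333
  S[X_2,X_2] = ((-2.3333)·(-2.3333) + (-0.3333)·(-0.3333) + (-3.3333)·(-3.3333) + (1.6667)·(1.6667) + (0.6667)·(0.6667) + (3.6667)·(3.6667)) / 5 = 33.3333/5 = 6.6667

S is symmetric (S[j,i] = S[i,j]). Assembling:

S = [[6.5667, 2.9333],
 [2.9333, 6.6667]]


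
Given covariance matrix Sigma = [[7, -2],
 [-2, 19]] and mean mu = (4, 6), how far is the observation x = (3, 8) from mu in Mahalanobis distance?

Step 1 — centre the observation: (x - mu) = (-1, 2).

Step 2 — invert Sigma. det(Sigma) = 7·19 - (-2)² = 129.
  Sigma^{-1} = (1/det) · [[d, -b], [-b, a]] = [[0.1473, 0.0155],
 [0.0155, 0.0543]].

Step 3 — form the quadratic (x - mu)^T · Sigma^{-1} · (x - mu):
  Sigma^{-1} · (x - mu) = (-0.1163, 0.093).
  (x - mu)^T · [Sigma^{-1} · (x - mu)] = (-1)·(-0.1163) + (2)·(0.093) = 0.3023.

Step 4 — take square root: d = √(0.3023) ≈ 0.5498.

d(x, mu) = √(0.3023) ≈ 0.5498


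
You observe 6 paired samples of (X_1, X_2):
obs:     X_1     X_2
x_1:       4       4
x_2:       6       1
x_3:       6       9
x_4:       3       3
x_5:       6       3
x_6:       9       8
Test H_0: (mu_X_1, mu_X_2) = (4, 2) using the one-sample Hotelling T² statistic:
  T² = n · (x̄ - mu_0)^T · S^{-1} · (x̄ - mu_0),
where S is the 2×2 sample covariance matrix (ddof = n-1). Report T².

Step 1 — sample mean vector:
  mean(X_1) = (4 + 6 + 6 + 3 + 6 + 9) / 6 = 34/6 = 5.6667
  mean(X_2) = (4 + 1 + 9 + 3 + 3 + 8) / 6 = 28/6 = 4.6667
  x̄ = (5.6667, 4.6667),  deviation x̄ - mu_0 = (5.6667, 4.6667) - (4, 2) = (1.6667, 2.6667).

Step 2 — sample covariance matrix, S[i,j] = (1/(n-1)) · Σ_k (x_{k,i} - mean_i) · (x_{k,j} - mean_j), divisor n-1 = 5:
  S[X_1,X_1] = ((-1.6667)·(-1.6667) + (0.3333)·(0.3333) + (0.3333)·(0.3333) + (-2.6667)·(-2.6667) + (0.3333)·(0.3333) + (3.3333)·(3.3333)) / 5 = 21.3333/5 = 4.2667
  S[X_1,X_2] = ((-1.6667)·(-0.6667) + (0.3333)·(-3.6667) + (0.3333)·(4.3333) + (-2.6667)·(-1.6667) + (0.3333)·(-1.6667) + (3.3333)·(3.3333)) / 5 = 16.3333/5 = 3.2667
  S[X_2,X_2] = ((-0.6667)·(-0.6667) + (-3.6667)·(-3.6667) + (4.3333)·(4.3333) + (-1.6667)·(-1.6667) + (-1.6667)·(-1.6667) + (3.3333)·(3.3333)) / 5 = 49.3333/5 = 9.8667
  S = [[4.2667, 3.2667],
 [3.2667, 9.8667]].

Step 3 — invert S. det(S) = 4.2667·9.8667 - (3.2667)² = 31.4267.
  S^{-1} = (1/det) · [[d, -b], [-b, a]] = [[0.314, -0.1039],
 [-0.1039, 0.1358]].

Step 4 — quadratic form (x̄ - mu_0)^T · S^{-1} · (x̄ - mu_0):
  S^{-1} · (x̄ - mu_0) = (0.2461, 0.1888),
  (x̄ - mu_0)^T · [...] = (1.6667)·(0.2461) + (2.6667)·(0.1888) = 0.9136.

Step 5 — scale by n: T² = 6 · 0.9136 = 5.4815.

T² ≈ 5.4815


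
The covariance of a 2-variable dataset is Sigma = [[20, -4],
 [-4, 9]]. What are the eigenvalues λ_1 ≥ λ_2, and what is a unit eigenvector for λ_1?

Step 1 — characteristic polynomial of 2×2 Sigma:
  det(Sigma - λI) = λ² - trace · λ + det = 0.
  trace = 20 + 9 = 29, det = 20·9 - (-4)² = 164.
Step 2 — discriminant:
  Δ = trace² - 4·det = 841 - 656 = 185.
Step 3 — eigenvalues:
  λ = (trace ± √Δ)/2 = (29 ± 13.6015)/2,
  λ_1 = 21.3007,  λ_2 = 7.6993.

Step 4 — unit eigenvector for λ_1: solve (Sigma - λ_1 I)v = 0. First row:
  (20 - 21.3007)·v_x + (-4)·v_y = 0, i.e. (-1.3007)·v_x + (-4)·v_y = 0,
  so v ∝ (b, λ_1 - a) = (-4, 1.3007); multiply by -1 so the first entry is positive: u = (4, -1.3007).
  ||u|| = √((4)² + (-1.3007)²) = √(17.6919) ≈ 4.2062,
  v_1 = u/||u|| ≈ (0.951, -0.3092) (||v_1|| = 1).

λ_1 = 21.3007,  λ_2 = 7.6993;  v_1 ≈ (0.951, -0.3092)


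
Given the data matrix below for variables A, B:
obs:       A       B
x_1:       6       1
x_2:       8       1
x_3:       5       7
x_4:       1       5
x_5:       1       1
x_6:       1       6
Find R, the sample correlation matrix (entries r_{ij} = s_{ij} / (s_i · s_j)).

Step 1 — column means:
  mean(A) = (6 + 8 + 5 + 1 + 1 + 1) / 6 = 22/6 = 3.6667
  mean(B) = (1 + 1 + 7 + 5 + 1 + 6) / 6 = 21/6 = 3.5

Step 2 — sample variances and covariances s[i,j] = (1/(n-1)) · Σ_k (x_{k,i} - mean_i) · (x_{k,j} - mean_j), with n-1 = 5:
  s[A,A] = ((2.3333)·(2.3333) + (4.3333)·(4.3333) + (1.3333)·(1.3333) + (-2.6667)·(-2.6667) + (-2.6667)·(-2.6667) + (-2.6667)·(-2.6667)) / 5 = 47.3333/5 = 9.4667
  s[A,B] = ((2.3333)·(-2.5) + (4.3333)·(-2.5) + (1.3333)·(3.5) + (-2.6667)·(1.5) + (-2.6667)·(-2.5) + (-2.6667)·(2.5)) / 5 = -16/5 = -3.2
  s[B,B] = ((-2.5)·(-2.5) + (-2.5)·(-2.5) + (3.5)·(3.5) + (1.5)·(1.5) + (-2.5)·(-2.5) + (2.5)·(2.5)) / 5 = 39.5/5 = 7.9
  Sample standard deviations s_i = √(s[i,i]):
  s(A) = √(9.4667) = 3.0768
  s(B) = √(7.9) = 2.8107

Step 3 — r_{ij} = s_{ij} / (s_i · s_j):
  r[A,A] = 1 (diagonal).
  r[A,B] = -3.2 / (3.0768 · 2.8107) = -3.2 / 8.6479 = -0.37
  r[B,B] = 1 (diagonal).

R is symmetric with unit diagonal. Assembling:

R = [[1, -0.37],
 [-0.37, 1]]


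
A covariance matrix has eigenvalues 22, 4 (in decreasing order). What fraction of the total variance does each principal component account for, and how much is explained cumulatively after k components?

Step 1 — total variance = trace(Sigma) = Σ λ_i = 22 + 4 = 26.

Step 2 — fraction explained by component i = λ_i / Σ λ:
  PC1: 22/26 = 0.8462
  PC2: 4/26 = 0.1538

Step 3 — cumulative fraction after k components = (λ_1 + ... + λ_k) / Σ λ:
  k = 1: 22/26 = 0.8462
  k = 2: (22 + 4)/26 = 26/26 = 1

Summary (fraction, with percent):

explained: PC1 0.8462 (84.62%), PC2 0.1538 (15.38%);  cumulative: 0.8462, 1


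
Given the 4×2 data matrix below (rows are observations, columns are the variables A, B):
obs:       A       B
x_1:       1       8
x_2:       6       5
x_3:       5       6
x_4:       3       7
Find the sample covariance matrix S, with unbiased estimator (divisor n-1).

Step 1 — column means:
  mean(A) = (1 + 6 + 5 + 3) / 4 = 15/4 = 3.75
  mean(B) = (8 + 5 + 6 + 7) / 4 = 26/4 = 6.5

Step 2 — sample covariance S[i,j] = (1/(n-1)) · Σ_k (x_{k,i} - mean_i) · (x_{k,j} - mean_j), with n-1 = 3.
  S[A,A] = ((-2.75)·(-2.75) + (2.25)·(2.25) + (1.25)·(1.25) + (-0.75)·(-0.75)) / 3 = 14.75/3 = 4.9167
  S[A,B] = ((-2.75)·(1.5) + (2.25)·(-1.5) + (1.25)·(-0.5) + (-0.75)·(0.5)) / 3 = -8.5/3 = -2.8333
  S[B,B] = ((1.5)·(1.5) + (-1.5)·(-1.5) + (-0.5)·(-0.5) + (0.5)·(0.5)) / 3 = 5/3 = 1.6667

S is symmetric (S[j,i] = S[i,j]). Assembling:

S = [[4.9167, -2.8333],
 [-2.8333, 1.6667]]


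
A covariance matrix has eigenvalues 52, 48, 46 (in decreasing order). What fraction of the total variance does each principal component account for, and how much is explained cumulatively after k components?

Step 1 — total variance = trace(Sigma) = Σ λ_i = 52 + 48 + 46 = 146.

Step 2 — fraction explained by component i = λ_i / Σ λ:
  PC1: 52/146 = 0.3562
  PC2: 48/146 = 0.3288
  PC3: 46/146 = 0.3151

Step 3 — cumulative fraction after k components = (λ_1 + ... + λ_k) / Σ λ:
  k = 1: 52/146 = 0.3562
  k = 2: (52 + 48)/146 = 100/146 = 0.6849
  k = 3: (52 + 48 + 46)/146 = 146/146 = 1

Summary (fraction, with percent):

explained: PC1 0.3562 (35.62%), PC2 0.3288 (32.88%), PC3 0.3151 (31.51%);  cumulative: 0.3562, 0.6849, 1
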